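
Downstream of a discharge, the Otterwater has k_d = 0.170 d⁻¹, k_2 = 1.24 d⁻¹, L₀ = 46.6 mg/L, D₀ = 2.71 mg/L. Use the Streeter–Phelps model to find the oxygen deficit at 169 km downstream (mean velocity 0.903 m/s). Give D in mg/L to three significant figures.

Travel time t = x/v = 169 km / (0.903 m/s) = 169000 m / 0.903 m/s = 187200 s = 2.166 d.
k_d L₀/(k_2−k_d) = 0.170×46.6/(1.24−0.170) = 7.922/1.070 = 7.404 mg/L.
e^(−k_d t) = e^(−0.170×2.166) = 0.6919; e^(−k_2 t) = e^(−1.24×2.166) = 0.06815.
D = 7.404 × (0.6919 − 0.06815) + 2.71 × 0.06815 = 4.618 + 0.1847 = 4.803 mg/L.

D ≈ 4.80 mg/L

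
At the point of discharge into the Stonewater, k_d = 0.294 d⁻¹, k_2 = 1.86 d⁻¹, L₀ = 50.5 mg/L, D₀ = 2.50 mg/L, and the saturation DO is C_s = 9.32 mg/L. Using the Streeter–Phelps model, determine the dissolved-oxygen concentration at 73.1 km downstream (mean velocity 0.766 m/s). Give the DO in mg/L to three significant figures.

Travel time t = x/v = 73.1 km / (0.766 m/s) = 73100 m / 0.766 m/s = 95430 s = 1.105 d.
k_d L₀/(k_2−k_d) = 0.294×50.5/(1.86−0.294) = 14.85/1.566 = 9.481 mg/L.
e^(−k_d t) = e^(−0.294×1.105) = 0.7227; e^(−k_2 t) = e^(−1.86×1.105) = 0.1282.
D = 9.481 × (0.7227 − 0.1282) + 2.50 × 0.1282 = 5.637 + 0.3204 = 5.957 mg/L.
DO = C_s − D = 9.32 − 5.957 = 3.363 mg/L.

DO ≈ 3.36 mg/L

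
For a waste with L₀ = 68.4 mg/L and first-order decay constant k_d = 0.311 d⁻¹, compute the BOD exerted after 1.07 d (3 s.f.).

y ≈ 19.4 mg/L

y_t = L₀(1 − e^(−k_d t)) = 68.4 × (1 − e^(−0.311×1.07))
= 68.4 × (1 − 0.7169) = 68.4 × 0.2831 = 19.36 mg/L.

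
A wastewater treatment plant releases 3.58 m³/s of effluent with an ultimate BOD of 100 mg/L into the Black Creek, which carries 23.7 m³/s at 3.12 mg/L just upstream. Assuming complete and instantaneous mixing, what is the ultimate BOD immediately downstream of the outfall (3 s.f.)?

15.8 mg/L

Flow-weighted mixing: C = (Q_r C_r + Q_w C_w)/(Q_r + Q_w)
= (23.7×3.12 + 3.58×100)/(23.7 + 3.58) = 431.9/27.28 = 15.83 mg/L.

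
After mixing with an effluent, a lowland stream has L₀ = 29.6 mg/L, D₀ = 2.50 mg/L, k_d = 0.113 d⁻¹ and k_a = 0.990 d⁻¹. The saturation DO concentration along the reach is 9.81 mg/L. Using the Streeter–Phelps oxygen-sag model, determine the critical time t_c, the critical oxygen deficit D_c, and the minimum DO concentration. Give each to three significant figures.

t_c ≈ 1.26 d; D_c ≈ 2.93 mg/L; min DO ≈ 6.88 mg/L

t_c = [1/(k_a−k_d)] ln[(k_a/k_d)(1 − D₀(k_a−k_d)/(k_d L₀))]
= [1/(0.990−0.113)] ln[(0.990/0.113)(1 − 2.50×0.8770/(0.113×29.6))]
= (1/0.8770) ln[8.761 × 0.3445] = 1.140 × ln(3.018) = 1.140 × 1.105 = 1.260 d.
D_c = (k_d/k_a) L₀ e^(−k_d t_c) = (0.113/0.990) × 29.6 × e^(−0.113×1.260) = 0.1141 × 29.6 × 0.8673 = 2.930 mg/L.
Minimum DO = C_s − D_c = 9.81 − 2.930 = 6.880 mg/L.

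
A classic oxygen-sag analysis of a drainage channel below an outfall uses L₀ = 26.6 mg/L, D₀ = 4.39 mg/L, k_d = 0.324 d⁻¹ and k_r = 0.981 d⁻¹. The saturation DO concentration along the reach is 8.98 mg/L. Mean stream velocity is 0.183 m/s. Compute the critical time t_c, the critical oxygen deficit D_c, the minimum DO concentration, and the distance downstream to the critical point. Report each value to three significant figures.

t_c = [1/(k_r−k_d)] ln[(k_r/k_d)(1 − D₀(k_r−k_d)/(k_d L₀))]
= [1/(0.981−0.324)] ln[(0.981/0.324)(1 − 4.39×0.6570/(0.324×26.6))]
= (1/0.6570) ln[3.028 × 0.6653] = 1.522 × ln(2.015) = 1.522 × 0.7004 = 1.066 d.
L(t_c) = L₀ e^(−k_d t_c) = 26.6 × 0.7079 = 18.83 mg/L, and at the critical point k_r D_c = k_d L, so D_c = (0.324/0.981) × 18.83 = 6.220 mg/L.
Minimum DO = C_s − D_c = 8.98 − 6.220 = 2.760 mg/L.
x_c = v t_c = 0.183 m/s × 1.066 d × 86400 s/d = 16850 m ≈ 16.9 km.

t_c ≈ 1.07 d; D_c ≈ 6.22 mg/L; min DO ≈ 2.76 mg/L; x_c ≈ 16.9 km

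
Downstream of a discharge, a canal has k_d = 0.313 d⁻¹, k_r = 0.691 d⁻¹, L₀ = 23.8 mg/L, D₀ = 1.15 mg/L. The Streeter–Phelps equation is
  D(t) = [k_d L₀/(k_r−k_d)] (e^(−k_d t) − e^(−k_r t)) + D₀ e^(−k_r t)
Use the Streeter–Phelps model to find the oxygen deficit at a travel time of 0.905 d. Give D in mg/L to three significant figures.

k_d L₀/(k_r−k_d) = 0.313×23.8/(0.691−0.313) = 7.449/0.3780 = 19.71 mg/L.
e^(−k_d t) = e^(−0.313×0.9050) = 0.7533; e^(−k_r t) = e^(−0.691×0.9050) = 0.5351.
D = 19.71 × (0.7533 − 0.5351) + 1.15 × 0.5351 = 4.301 + 0.6153 = 4.916 mg/L.

D ≈ 4.92 mg/L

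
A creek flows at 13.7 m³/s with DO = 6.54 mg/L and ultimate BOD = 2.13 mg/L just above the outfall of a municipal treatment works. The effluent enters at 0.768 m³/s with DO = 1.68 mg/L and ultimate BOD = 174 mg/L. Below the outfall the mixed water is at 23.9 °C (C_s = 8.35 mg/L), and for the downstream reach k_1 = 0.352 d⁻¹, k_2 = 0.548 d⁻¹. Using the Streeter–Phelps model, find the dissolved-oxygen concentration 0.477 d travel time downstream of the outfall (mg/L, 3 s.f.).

Mixed DO = (13.7×6.54 + 0.768×1.68)/(13.7+0.768) = 90.89/14.47 = 6.282 mg/L.
Mixed L₀ = (13.7×2.13 + 0.768×174)/(14.47) = 162.8/14.47 = 11.25 mg/L.
Initial deficit D₀ = C_s − DO₀ = 8.35 − 6.282 = 2.068 mg/L.
D(0.477) = [0.352×11.25/(0.548−0.352)](e^(−0.352×0.477) − e^(−0.548×0.477)) + 2.068 e^(−0.548×0.477)
= 20.21 × (0.8454 − 0.7700) + 2.068 × 0.7700 = 3.117 mg/L.
DO = 8.35 − 3.117 = 5.233 mg/L.

DO ≈ 5.23 mg/L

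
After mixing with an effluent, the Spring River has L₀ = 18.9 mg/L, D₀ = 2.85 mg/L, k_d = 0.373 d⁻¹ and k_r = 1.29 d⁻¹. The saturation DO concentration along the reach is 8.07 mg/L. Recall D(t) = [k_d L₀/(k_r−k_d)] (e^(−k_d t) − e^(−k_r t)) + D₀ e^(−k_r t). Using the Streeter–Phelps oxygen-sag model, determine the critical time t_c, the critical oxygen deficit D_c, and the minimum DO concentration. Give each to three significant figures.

With k_r/k_d = 3.458 and 1 − D₀(k_r−k_d)/(k_d L₀) = 0.6293,
t_c = ln(3.458 × 0.6293) / (1.29 − 0.373) = ln(2.176) / 0.9170 = 0.7776/0.9170 = 0.8480 d.
L(t_c) = L₀ e^(−k_d t_c) = 18.9 × 0.7288 = 13.77 mg/L, and at the critical point k_r D_c = k_d L, so D_c = (0.373/1.29) × 13.77 = 3.983 mg/L.
Minimum DO = C_s − D_c = 8.07 − 3.983 = 4.087 mg/L.

t_c ≈ 0.848 d; D_c ≈ 3.98 mg/L; min DO ≈ 4.09 mg/L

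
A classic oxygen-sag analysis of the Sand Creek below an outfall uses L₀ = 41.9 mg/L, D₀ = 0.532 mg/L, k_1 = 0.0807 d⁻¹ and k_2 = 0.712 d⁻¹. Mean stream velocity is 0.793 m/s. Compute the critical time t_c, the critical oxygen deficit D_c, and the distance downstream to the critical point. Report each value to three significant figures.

t_c = [1/(k_2−k_1)] ln[(k_2/k_1)(1 − D₀(k_2−k_1)/(k_1 L₀))]
= [1/(0.712−0.0807)] ln[(0.712/0.0807)(1 − 0.532×0.6313/(0.0807×41.9))]
= (1/0.6313) ln[8.823 × 0.9007] = 1.584 × ln(7.946) = 1.584 × 2.073 = 3.283 d.
L(t_c) = L₀ e^(−k_1 t_c) = 41.9 × 0.7672 = 32.15 mg/L, and at the critical point k_2 D_c = k_1 L, so D_c = (0.0807/0.712) × 32.15 = 3.644 mg/L.
x_c = v t_c = 0.793 m/s × 3.283 d × 86400 s/d = 225000 m ≈ 225 km.

t_c ≈ 3.28 d; D_c ≈ 3.64 mg/L; x_c ≈ 225 km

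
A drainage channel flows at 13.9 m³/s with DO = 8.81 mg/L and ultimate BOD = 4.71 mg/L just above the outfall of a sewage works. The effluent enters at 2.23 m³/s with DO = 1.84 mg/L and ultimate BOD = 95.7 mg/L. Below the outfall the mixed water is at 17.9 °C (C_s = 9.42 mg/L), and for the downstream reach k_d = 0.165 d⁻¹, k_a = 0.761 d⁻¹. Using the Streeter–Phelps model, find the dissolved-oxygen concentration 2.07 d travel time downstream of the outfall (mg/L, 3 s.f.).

Mixed DO = (13.9×8.81 + 2.23×1.84)/(13.9+2.23) = 126.6/16.13 = 7.846 mg/L.
Mixed L₀ = (13.9×4.71 + 2.23×95.7)/(16.13) = 278.9/16.13 = 17.29 mg/L.
Initial deficit D₀ = C_s − DO₀ = 9.42 − 7.846 = 1.574 mg/L.
D(2.07) = [0.165×17.29/(0.761−0.165)](e^(−0.165×2.07) − e^(−0.761×2.07)) + 1.574 e^(−0.761×2.07)
= 4.787 × (0.7107 − 0.2070) + 1.574 × 0.2070 = 2.737 mg/L.
DO = 9.42 − 2.737 = 6.683 mg/L.

DO ≈ 6.68 mg/L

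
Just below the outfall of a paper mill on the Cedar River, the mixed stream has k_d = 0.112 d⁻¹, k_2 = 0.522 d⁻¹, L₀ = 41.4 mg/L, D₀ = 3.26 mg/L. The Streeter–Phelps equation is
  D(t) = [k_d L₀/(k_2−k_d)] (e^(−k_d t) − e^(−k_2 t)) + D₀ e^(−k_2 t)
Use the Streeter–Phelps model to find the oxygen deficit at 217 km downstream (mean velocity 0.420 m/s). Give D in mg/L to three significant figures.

D ≈ 5.43 mg/L

Travel time t = x/v = 217 km / (0.420 m/s) = 217000 m / 0.420 m/s = 516700 s = 5.980 d.
k_d L₀/(k_2−k_d) = 0.112×41.4/(0.522−0.112) = 4.637/0.4100 = 11.31 mg/L.
e^(−k_d t) = e^(−0.112×5.980) = 0.5118; e^(−k_2 t) = e^(−0.522×5.980) = 0.04409.
D = 11.31 × (0.5118 − 0.04409) + 3.26 × 0.04409 = 5.290 + 0.1437 = 5.434 mg/L.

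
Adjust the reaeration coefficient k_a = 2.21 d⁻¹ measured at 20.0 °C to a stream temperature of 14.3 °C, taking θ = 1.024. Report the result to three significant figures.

k_a ≈ 1.93 d⁻¹

k_a(T₂) = k_a(T₁) · θ^(T₂−T₁) = 2.21 × 1.024^(14.3−20.0)
= 2.21 × 1.024^-5.70 = 2.21 × 0.8736 = 1.931 d⁻¹.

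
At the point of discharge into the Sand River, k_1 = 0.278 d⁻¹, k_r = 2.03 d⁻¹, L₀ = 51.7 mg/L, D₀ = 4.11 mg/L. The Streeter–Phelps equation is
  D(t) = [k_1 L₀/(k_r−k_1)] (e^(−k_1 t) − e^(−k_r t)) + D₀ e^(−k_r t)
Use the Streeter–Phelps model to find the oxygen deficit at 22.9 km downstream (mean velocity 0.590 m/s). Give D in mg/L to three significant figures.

Travel time t = x/v = 22.9 km / (0.590 m/s) = 22900 m / 0.590 m/s = 38810 s = 0.4492 d.
k_1 L₀/(k_r−k_1) = 0.278×51.7/(2.03−0.278) = 14.37/1.752 = 8.204 mg/L.
e^(−k_1 t) = e^(−0.278×0.4492) = 0.8826; e^(−k_r t) = e^(−2.03×0.4492) = 0.4017.
D = 8.204 × (0.8826 − 0.4017) + 4.11 × 0.4017 = 3.945 + 1.651 = 5.596 mg/L.

D ≈ 5.60 mg/L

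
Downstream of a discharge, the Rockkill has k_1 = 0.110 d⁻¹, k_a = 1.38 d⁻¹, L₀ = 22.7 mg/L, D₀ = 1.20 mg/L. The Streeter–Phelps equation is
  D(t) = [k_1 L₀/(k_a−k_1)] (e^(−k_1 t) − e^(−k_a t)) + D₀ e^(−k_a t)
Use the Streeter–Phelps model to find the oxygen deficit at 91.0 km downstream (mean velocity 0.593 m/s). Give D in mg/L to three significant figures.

D ≈ 1.55 mg/L

Travel time t = x/v = 91.0 km / (0.593 m/s) = 91000 m / 0.593 m/s = 153500 s = 1.776 d.
k_1 L₀/(k_a−k_1) = 0.110×22.7/(1.38−0.110) = 2.497/1.270 = 1.966 mg/L.
e^(−k_1 t) = e^(−0.110×1.776) = 0.8225; e^(−k_a t) = e^(−1.38×1.776) = 0.08620.
D = 1.966 × (0.8225 − 0.08620) + 1.20 × 0.08620 = 1.448 + 0.1034 = 1.551 mg/L.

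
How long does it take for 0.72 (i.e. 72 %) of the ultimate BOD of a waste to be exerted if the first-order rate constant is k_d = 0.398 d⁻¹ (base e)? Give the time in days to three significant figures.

t ≈ 3.20 d

y/L₀ = 1 − e^(−k_d t) = 0.72 ⇒ e^(−k_d t) = 0.280
t = −ln(0.280) / 0.398 = 1.273 / 0.398 = 3.198 d.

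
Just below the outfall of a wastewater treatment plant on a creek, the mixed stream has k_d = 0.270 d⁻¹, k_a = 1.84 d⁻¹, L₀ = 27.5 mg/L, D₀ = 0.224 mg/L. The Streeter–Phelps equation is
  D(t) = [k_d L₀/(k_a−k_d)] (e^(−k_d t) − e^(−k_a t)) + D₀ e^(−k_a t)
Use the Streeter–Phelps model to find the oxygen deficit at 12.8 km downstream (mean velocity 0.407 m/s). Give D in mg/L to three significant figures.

D ≈ 1.98 mg/L

Travel time t = x/v = 12.8 km / (0.407 m/s) = 12800 m / 0.407 m/s = 31450 s = 0.3640 d.
k_d L₀/(k_a−k_d) = 0.270×27.5/(1.84−0.270) = 7.425/1.570 = 4.729 mg/L.
e^(−k_d t) = e^(−0.270×0.3640) = 0.9064; e^(−k_a t) = e^(−1.84×0.3640) = 0.5118.
D = 4.729 × (0.9064 − 0.5118) + 0.224 × 0.5118 = 1.866 + 0.1147 = 1.981 mg/L.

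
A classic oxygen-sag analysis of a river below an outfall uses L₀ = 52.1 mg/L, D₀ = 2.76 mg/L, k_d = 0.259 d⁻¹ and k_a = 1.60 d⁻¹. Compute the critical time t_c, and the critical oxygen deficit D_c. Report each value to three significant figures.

t_c ≈ 1.12 d; D_c ≈ 6.31 mg/L

With k_a/k_d = 6.178 and 1 − D₀(k_a−k_d)/(k_d L₀) = 0.7257,
t_c = ln(6.178 × 0.7257) / (1.60 − 0.259) = ln(4.483) / 1.341 = 1.500/1.341 = 1.119 d.
D_c = (k_d/k_a) L₀ e^(−k_d t_c) = (0.259/1.60) × 52.1 × e^(−0.259×1.119) = 0.1619 × 52.1 × 0.7484 = 6.312 mg/L.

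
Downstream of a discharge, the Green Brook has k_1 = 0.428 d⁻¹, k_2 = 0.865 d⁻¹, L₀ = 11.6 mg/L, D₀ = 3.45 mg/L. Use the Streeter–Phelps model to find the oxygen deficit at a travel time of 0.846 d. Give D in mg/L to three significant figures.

D ≈ 4.10 mg/L

k_1 L₀/(k_2−k_1) = 0.428×11.6/(0.865−0.428) = 4.965/0.4370 = 11.36 mg/L.
e^(−k_1 t) = e^(−0.428×0.8460) = 0.6962; e^(−k_2 t) = e^(−0.865×0.8460) = 0.4810.
D = 11.36 × (0.6962 − 0.4810) + 3.45 × 0.4810 = 2.445 + 1.660 = 4.104 mg/L.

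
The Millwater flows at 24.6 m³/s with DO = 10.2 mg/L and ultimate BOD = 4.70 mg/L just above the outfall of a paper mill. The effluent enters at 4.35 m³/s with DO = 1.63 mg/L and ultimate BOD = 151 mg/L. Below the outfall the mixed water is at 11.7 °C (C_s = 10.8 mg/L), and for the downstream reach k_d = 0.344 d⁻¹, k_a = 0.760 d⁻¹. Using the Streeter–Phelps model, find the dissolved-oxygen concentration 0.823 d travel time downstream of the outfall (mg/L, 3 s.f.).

Mixed DO = (24.6×10.2 + 4.35×1.63)/(24.6+4.35) = 258.0/28.95 = 8.912 mg/L.
Mixed L₀ = (24.6×4.70 + 4.35×151)/(28.95) = 772.5/28.95 = 26.68 mg/L.
Initial deficit D₀ = C_s − DO₀ = 10.8 − 8.912 = 1.888 mg/L.
D(0.823) = [0.344×26.68/(0.760−0.344)](e^(−0.344×0.823) − e^(−0.760×0.823)) + 1.888 e^(−0.760×0.823)
= 22.06 × (0.7534 − 0.5350) + 1.888 × 0.5350 = 5.830 mg/L.
DO = 10.8 − 5.830 = 4.970 mg/L.

DO ≈ 4.97 mg/L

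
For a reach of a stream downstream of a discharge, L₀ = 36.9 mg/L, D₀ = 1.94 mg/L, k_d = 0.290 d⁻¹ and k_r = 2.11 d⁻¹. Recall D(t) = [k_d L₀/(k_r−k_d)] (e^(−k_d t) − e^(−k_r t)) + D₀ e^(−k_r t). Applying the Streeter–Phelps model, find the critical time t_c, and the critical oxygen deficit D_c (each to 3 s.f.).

t_c ≈ 0.870 d; D_c ≈ 3.94 mg/L

With k_r/k_d = 7.276 and 1 − D₀(k_r−k_d)/(k_d L₀) = 0.6700,
t_c = ln(7.276 × 0.6700) / (2.11 − 0.290) = ln(4.875) / 1.820 = 1.584/1.820 = 0.8704 d.
D_c = (k_d/k_r) L₀ e^(−k_d t_c) = (0.290/2.11) × 36.9 × e^(−0.290×0.8704) = 0.1374 × 36.9 × 0.7769 = 3.940 mg/L.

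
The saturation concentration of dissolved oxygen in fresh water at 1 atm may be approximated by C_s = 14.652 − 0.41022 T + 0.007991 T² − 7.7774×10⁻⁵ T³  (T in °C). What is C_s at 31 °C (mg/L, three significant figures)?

C_s ≈ 7.30 mg/L

C_s = 14.652 − 0.41022×31 + 0.007991×31² − 7.7774×10⁻⁵×31³ = 7.298 mg/L.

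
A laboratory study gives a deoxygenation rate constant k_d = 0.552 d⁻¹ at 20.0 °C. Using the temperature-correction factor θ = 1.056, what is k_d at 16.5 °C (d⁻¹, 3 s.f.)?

k_d(T₂) = k_d(T₁) · θ^(T₂−T₁) = 0.552 × 1.056^(16.5−20.0)
= 0.552 × 1.056^-3.50 = 0.552 × 0.8264 = 0.4562 d⁻¹.

k_d ≈ 0.456 d⁻¹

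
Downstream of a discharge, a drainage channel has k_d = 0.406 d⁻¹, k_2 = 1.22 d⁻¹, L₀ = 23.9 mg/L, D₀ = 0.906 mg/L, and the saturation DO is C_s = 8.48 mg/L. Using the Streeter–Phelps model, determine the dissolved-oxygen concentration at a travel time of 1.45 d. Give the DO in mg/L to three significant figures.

k_d L₀/(k_2−k_d) = 0.406×23.9/(1.22−0.406) = 9.703/0.8140 = 11.92 mg/L.
e^(−k_d t) = e^(−0.406×1.450) = 0.5550; e^(−k_2 t) = e^(−1.22×1.450) = 0.1705.
D = 11.92 × (0.5550 − 0.1705) + 0.906 × 0.1705 = 4.584 + 0.1545 = 4.738 mg/L.
DO = C_s − D = 8.48 − 4.738 = 3.742 mg/L.

DO ≈ 3.74 mg/L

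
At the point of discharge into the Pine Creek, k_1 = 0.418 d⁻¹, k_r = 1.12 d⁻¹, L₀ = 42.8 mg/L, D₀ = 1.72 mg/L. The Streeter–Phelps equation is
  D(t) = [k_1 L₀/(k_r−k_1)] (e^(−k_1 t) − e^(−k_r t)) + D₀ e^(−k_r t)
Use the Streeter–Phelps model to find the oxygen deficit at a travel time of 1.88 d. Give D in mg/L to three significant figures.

k_1 L₀/(k_r−k_1) = 0.418×42.8/(1.12−0.418) = 17.89/0.7020 = 25.48 mg/L.
e^(−k_1 t) = e^(−0.418×1.880) = 0.4557; e^(−k_r t) = e^(−1.12×1.880) = 0.1218.
D = 25.48 × (0.4557 − 0.1218) + 1.72 × 0.1218 = 8.511 + 0.2094 = 8.720 mg/L.

D ≈ 8.72 mg/L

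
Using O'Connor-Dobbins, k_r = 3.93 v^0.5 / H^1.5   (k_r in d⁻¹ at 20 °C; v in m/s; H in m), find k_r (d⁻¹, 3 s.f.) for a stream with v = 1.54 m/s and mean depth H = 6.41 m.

k_r ≈ 0.301 d⁻¹

k_r = 3.93 × 1.54^0.5 / 6.41^1.5 = 3.93 × 1.241 / 16.23 = 0.3005 d⁻¹.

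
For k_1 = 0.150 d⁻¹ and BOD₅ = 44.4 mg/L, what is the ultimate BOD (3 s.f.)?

L₀ ≈ 84.1 mg/L

BOD₅ = L₀(1 − e^(−5k_1)) ⇒ L₀ = BOD₅ / (1 − e^(−5×0.150))
= 44.4 / (1 − 0.4724) = 44.4 / 0.5276 = 84.15 mg/L.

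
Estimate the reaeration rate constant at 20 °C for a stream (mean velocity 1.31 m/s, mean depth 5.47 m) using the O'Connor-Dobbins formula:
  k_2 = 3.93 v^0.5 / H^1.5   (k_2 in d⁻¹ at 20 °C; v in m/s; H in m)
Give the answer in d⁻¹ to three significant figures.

k_2 ≈ 0.352 d⁻¹

k_2 = 3.93 × 1.31^0.5 / 5.47^1.5 = 3.93 × 1.145 / 12.79 = 0.3516 d⁻¹.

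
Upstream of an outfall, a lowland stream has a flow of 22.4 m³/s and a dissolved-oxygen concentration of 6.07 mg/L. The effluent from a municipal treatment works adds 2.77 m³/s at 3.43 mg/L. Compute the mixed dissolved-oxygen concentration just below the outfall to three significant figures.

Flow-weighted mixing: C = (Q_r C_r + Q_w C_w)/(Q_r + Q_w)
= (22.4×6.07 + 2.77×3.43)/(22.4 + 2.77) = 145.5/25.17 = 5.779 mg/L.

5.78 mg/L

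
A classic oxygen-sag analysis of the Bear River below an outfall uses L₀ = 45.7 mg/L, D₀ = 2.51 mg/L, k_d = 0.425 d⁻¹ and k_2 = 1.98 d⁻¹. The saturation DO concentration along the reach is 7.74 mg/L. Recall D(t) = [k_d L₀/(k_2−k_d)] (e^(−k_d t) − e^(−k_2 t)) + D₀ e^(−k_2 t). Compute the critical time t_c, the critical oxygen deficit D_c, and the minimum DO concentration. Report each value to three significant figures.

At the critical point dD/dt = 0, so k_d L₀ e^(−k_d t) = k_2 D. Substituting D(t) from the Streeter–Phelps equation and solving for t gives
t_c = ln[(k_2/k_d)(1 − D₀(k_2−k_d)/(k_d L₀))] / (k_2−k_d).
Here k_2−k_d = 1.555 d⁻¹ and 1 − D₀(k_2−k_d)/(k_d L₀) = 1 − 2.51×1.555/(0.425×45.7) = 0.7990, so
t_c = ln(4.659 × 0.7990) / 1.555 = 1.314 / 1.555 = 0.8453 d.
D_c = (k_d/k_2) L₀ e^(−k_d t_c) = (0.425/1.98) × 45.7 × e^(−0.425×0.8453) = 0.2146 × 45.7 × 0.6982 = 6.849 mg/L.
Minimum DO = C_s − D_c = 7.74 − 6.849 = 0.8911 mg/L.

t_c ≈ 0.845 d; D_c ≈ 6.85 mg/L; min DO ≈ 0.891 mg/L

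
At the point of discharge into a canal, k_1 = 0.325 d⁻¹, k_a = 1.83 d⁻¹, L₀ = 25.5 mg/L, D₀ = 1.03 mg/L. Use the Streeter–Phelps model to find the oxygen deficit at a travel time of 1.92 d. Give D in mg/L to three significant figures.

D ≈ 2.82 mg/L

k_1 L₀/(k_a−k_1) = 0.325×25.5/(1.83−0.325) = 8.287/1.505 = 5.507 mg/L.
e^(−k_1 t) = e^(−0.325×1.920) = 0.5358; e^(−k_a t) = e^(−1.83×1.920) = 0.02979.
D = 5.507 × (0.5358 − 0.02979) + 1.03 × 0.02979 = 2.786 + 0.03068 = 2.817 mg/L.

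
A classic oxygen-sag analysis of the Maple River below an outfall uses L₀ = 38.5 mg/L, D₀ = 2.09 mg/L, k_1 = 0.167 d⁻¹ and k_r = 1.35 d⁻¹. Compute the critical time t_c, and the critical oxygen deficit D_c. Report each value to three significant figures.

t_c ≈ 1.36 d; D_c ≈ 3.80 mg/L

With k_r/k_1 = 8.084 and 1 − D₀(k_r−k_1)/(k_1 L₀) = 0.6154,
t_c = ln(8.084 × 0.6154) / (1.35 − 0.167) = ln(4.975) / 1.183 = 1.604/1.183 = 1.356 d.
D_c = (k_1/k_r) L₀ e^(−k_1 t_c) = (0.167/1.35) × 38.5 × e^(−0.167×1.356) = 0.1237 × 38.5 × 0.7973 = 3.797 mg/L.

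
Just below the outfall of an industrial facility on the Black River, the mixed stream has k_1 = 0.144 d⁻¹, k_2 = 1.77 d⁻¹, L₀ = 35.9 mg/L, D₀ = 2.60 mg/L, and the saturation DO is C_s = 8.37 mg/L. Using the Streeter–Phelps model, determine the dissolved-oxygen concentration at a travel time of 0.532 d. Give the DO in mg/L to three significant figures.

DO ≈ 5.65 mg/L

k_1 L₀/(k_2−k_1) = 0.144×35.9/(1.77−0.144) = 5.170/1.626 = 3.179 mg/L.
e^(−k_1 t) = e^(−0.144×0.5320) = 0.9263; e^(−k_2 t) = e^(−1.77×0.5320) = 0.3900.
D = 3.179 × (0.9263 − 0.3900) + 2.60 × 0.3900 = 1.705 + 1.014 = 2.719 mg/L.
DO = C_s − D = 8.37 − 2.719 = 5.651 mg/L.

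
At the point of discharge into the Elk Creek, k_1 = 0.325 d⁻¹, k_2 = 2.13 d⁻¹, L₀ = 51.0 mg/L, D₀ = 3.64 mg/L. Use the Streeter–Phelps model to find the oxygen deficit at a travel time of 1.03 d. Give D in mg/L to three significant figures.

k_1 L₀/(k_2−k_1) = 0.325×51.0/(2.13−0.325) = 16.57/1.805 = 9.183 mg/L.
e^(−k_1 t) = e^(−0.325×1.030) = 0.7155; e^(−k_2 t) = e^(−2.13×1.030) = 0.1115.
D = 9.183 × (0.7155 − 0.1115) + 3.64 × 0.1115 = 5.547 + 0.4058 = 5.953 mg/L.

D ≈ 5.95 mg/L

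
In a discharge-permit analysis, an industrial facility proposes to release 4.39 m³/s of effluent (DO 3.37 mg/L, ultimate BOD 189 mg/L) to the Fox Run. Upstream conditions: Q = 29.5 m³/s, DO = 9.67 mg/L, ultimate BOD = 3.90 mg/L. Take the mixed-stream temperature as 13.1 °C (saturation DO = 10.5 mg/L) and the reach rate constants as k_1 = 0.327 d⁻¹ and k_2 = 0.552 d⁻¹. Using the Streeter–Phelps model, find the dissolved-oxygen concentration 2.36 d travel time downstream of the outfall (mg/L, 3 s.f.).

DO ≈ 2.34 mg/L

Mixed DO = (29.5×9.67 + 4.39×3.37)/(29.5+4.39) = 300.1/33.89 = 8.854 mg/L.
Mixed L₀ = (29.5×3.90 + 4.39×189)/(33.89) = 944.8/33.89 = 27.88 mg/L.
Initial deficit D₀ = C_s − DO₀ = 10.5 − 8.854 = 1.646 mg/L.
D(2.36) = [0.327×27.88/(0.552−0.327)](e^(−0.327×2.36) − e^(−0.552×2.36)) + 1.646 e^(−0.552×2.36)
= 40.51 × (0.4622 − 0.2718) + 1.646 × 0.2718 = 8.162 mg/L.
DO = 10.5 − 8.162 = 2.338 mg/L.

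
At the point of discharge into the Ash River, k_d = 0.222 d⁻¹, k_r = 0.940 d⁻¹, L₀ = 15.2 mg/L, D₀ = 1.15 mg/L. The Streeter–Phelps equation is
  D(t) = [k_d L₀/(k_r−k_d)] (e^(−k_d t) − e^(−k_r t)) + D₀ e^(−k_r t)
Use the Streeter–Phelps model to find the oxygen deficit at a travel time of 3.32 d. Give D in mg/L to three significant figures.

k_d L₀/(k_r−k_d) = 0.222×15.2/(0.940−0.222) = 3.374/0.7180 = 4.700 mg/L.
e^(−k_d t) = e^(−0.222×3.320) = 0.4785; e^(−k_r t) = e^(−0.940×3.320) = 0.04412.
D = 4.700 × (0.4785 − 0.04412) + 1.15 × 0.04412 = 2.042 + 0.05074 = 2.092 mg/L.

D ≈ 2.09 mg/L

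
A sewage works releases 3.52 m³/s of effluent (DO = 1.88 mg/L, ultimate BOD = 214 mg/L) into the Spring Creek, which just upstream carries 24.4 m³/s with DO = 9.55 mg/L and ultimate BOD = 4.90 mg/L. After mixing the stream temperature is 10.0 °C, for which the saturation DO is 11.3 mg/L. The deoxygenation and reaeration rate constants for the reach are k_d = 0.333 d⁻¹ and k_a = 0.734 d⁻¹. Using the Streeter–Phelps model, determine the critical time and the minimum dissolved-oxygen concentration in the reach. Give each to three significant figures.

Mixed DO = (24.4×9.55 + 3.52×1.88)/(24.4+3.52) = 239.6/27.92 = 8.583 mg/L.
Mixed L₀ = (24.4×4.90 + 3.52×214)/(27.92) = 872.8/27.92 = 31.26 mg/L.
Initial deficit D₀ = C_s − DO₀ = 11.3 − 8.583 = 2.717 mg/L.
t_c = (1/0.4010) ln[(0.734/0.333)(1 − 2.717×0.4010/(0.333×31.26))] = 2.494 × ln(1.974) = 1.695 d.
D_c = (0.333/0.734) × 31.26 × e^(−0.333×1.695) = 0.4537 × 31.26 × 0.5686 = 8.065 mg/L.
Minimum DO = 11.3 − 8.065 = 3.235 mg/L.

t_c ≈ 1.70 d; minimum DO ≈ 3.24 mg/L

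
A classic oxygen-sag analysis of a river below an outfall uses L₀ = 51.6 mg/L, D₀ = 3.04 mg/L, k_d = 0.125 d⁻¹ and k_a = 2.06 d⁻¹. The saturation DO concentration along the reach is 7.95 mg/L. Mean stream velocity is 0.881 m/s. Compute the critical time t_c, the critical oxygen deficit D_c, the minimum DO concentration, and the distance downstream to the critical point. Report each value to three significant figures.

With k_a/k_d = 16.48 and 1 − D₀(k_a−k_d)/(k_d L₀) = 0.08800,
t_c = ln(16.48 × 0.08800) / (2.06 − 0.125) = ln(1.450) / 1.935 = 0.3717/1.935 = 0.1921 d.
D_c = (k_d/k_a) L₀ e^(−k_d t_c) = (0.125/2.06) × 51.6 × e^(−0.125×0.1921) = 0.06068 × 51.6 × 0.9763 = 3.057 mg/L.
Minimum DO = C_s − D_c = 7.95 − 3.057 = 4.893 mg/L.
x_c = v t_c = 0.881 m/s × 0.1921 d × 86400 s/d = 14620 m ≈ 14.6 km.

t_c ≈ 0.192 d; D_c ≈ 3.06 mg/L; min DO ≈ 4.89 mg/L; x_c ≈ 14.6 km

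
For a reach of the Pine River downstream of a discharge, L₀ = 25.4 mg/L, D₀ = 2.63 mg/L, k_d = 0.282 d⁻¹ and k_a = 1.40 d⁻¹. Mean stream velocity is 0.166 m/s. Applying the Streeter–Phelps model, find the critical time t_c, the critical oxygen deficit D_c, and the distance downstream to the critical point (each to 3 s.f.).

With k_a/k_d = 4.965 and 1 − D₀(k_a−k_d)/(k_d L₀) = 0.5895,
t_c = ln(4.965 × 0.5895) / (1.40 − 0.282) = ln(2.927) / 1.118 = 1.074/1.118 = 0.9605 d.
L(t_c) = L₀ e^(−k_d t_c) = 25.4 × 0.7627 = 19.37 mg/L, and at the critical point k_a D_c = k_d L, so D_c = (0.282/1.40) × 19.37 = 3.902 mg/L.
x_c = v t_c = 0.166 m/s × 0.9605 d × 86400 s/d = 13780 m ≈ 13.8 km.

t_c ≈ 0.960 d; D_c ≈ 3.90 mg/L; x_c ≈ 13.8 km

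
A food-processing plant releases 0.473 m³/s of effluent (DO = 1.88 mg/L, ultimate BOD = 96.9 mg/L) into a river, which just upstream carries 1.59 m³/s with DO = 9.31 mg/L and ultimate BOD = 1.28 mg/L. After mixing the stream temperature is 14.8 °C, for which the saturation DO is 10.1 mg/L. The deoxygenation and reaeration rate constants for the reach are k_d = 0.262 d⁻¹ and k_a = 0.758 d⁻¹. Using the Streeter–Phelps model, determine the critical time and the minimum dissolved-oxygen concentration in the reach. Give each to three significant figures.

Mixed DO = (1.59×9.31 + 0.473×1.88)/(1.59+0.473) = 15.69/2.063 = 7.606 mg/L.
Mixed L₀ = (1.59×1.28 + 0.473×96.9)/(2.063) = 47.87/2.063 = 23.20 mg/L.
Initial deficit D₀ = C_s − DO₀ = 10.1 − 7.606 = 2.494 mg/L.
t_c = (1/0.4960) ln[(0.758/0.262)(1 − 2.494×0.4960/(0.262×23.20))] = 2.016 × ln(2.305) = 1.683 d.
D_c = (0.262/0.758) × 23.20 × e^(−0.262×1.683) = 0.3456 × 23.20 × 0.6434 = 5.160 mg/L.
Minimum DO = 10.1 − 5.160 = 4.940 mg/L.

t_c ≈ 1.68 d; minimum DO ≈ 4.94 mg/L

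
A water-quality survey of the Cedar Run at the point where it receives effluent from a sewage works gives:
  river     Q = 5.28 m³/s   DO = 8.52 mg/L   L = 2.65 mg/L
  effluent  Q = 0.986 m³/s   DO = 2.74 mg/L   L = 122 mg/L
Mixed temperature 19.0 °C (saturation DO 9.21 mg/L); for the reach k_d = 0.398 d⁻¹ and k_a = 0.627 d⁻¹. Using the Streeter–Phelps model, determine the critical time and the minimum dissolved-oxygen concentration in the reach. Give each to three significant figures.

Mixed DO = (5.28×8.52 + 0.986×2.74)/(5.28+0.986) = 47.69/6.266 = 7.610 mg/L.
Mixed L₀ = (5.28×2.65 + 0.986×122)/(6.266) = 134.3/6.266 = 21.43 mg/L.
Initial deficit D₀ = C_s − DO₀ = 9.21 − 7.610 = 1.600 mg/L.
t_c = (1/0.2290) ln[(0.627/0.398)(1 − 1.600×0.2290/(0.398×21.43))] = 4.367 × ln(1.508) = 1.793 d.
D_c = (0.398/0.627) × 21.43 × e^(−0.398×1.793) = 0.6348 × 21.43 × 0.4899 = 6.664 mg/L.
Minimum DO = 9.21 − 6.664 = 2.546 mg/L.

t_c ≈ 1.79 d; minimum DO ≈ 2.55 mg/L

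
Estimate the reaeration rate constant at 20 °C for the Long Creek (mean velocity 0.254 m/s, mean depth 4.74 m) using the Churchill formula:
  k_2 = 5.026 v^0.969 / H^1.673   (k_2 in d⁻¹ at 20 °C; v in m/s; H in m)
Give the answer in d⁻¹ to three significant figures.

k_2 ≈ 0.0986 d⁻¹

k_2 = 5.026 × 0.254^0.969 / 4.74^1.673 = 5.026 × 0.2650 / 13.51 = 0.09861 d⁻¹.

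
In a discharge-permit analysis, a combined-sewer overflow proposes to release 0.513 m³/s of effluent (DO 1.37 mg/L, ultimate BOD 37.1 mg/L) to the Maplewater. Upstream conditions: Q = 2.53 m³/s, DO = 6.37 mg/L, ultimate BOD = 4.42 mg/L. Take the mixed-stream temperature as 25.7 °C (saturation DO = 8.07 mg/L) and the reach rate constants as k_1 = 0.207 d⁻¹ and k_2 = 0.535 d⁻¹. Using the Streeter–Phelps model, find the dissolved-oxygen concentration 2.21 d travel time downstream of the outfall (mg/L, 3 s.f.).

Mixed DO = (2.53×6.37 + 0.513×1.37)/(2.53+0.513) = 16.82/3.043 = 5.527 mg/L.
Mixed L₀ = (2.53×4.42 + 0.513×37.1)/(3.043) = 30.21/3.043 = 9.929 mg/L.
Initial deficit D₀ = C_s − DO₀ = 8.07 − 5.527 = 2.543 mg/L.
D(2.21) = [0.207×9.929/(0.535−0.207)](e^(−0.207×2.21) − e^(−0.535×2.21)) + 2.543 e^(−0.535×2.21)
= 6.266 × (0.6329 − 0.3066) + 2.543 × 0.3066 = 2.824 mg/L.
DO = 8.07 − 2.824 = 5.246 mg/L.

DO ≈ 5.25 mg/L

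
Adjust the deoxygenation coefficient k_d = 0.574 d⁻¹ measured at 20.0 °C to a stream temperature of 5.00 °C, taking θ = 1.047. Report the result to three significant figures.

k_d ≈ 0.288 d⁻¹

k_d(T₂) = k_d(T₁) · θ^(T₂−T₁) = 0.574 × 1.047^(5.00−20.0)
= 0.574 × 1.047^-15.0 = 0.574 × 0.5021 = 0.2882 d⁻¹.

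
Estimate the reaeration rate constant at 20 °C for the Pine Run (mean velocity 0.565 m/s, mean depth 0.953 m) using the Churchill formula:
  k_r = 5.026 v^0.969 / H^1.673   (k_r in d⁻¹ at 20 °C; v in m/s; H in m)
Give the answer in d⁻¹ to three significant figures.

k_r = 5.026 × 0.565^0.969 / 0.953^1.673 = 5.026 × 0.5751 / 0.9226 = 3.133 d⁻¹.

k_r ≈ 3.13 d⁻¹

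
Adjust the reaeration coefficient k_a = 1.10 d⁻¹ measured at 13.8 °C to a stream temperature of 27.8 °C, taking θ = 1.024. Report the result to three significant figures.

k_a(T₂) = k_a(T₁) · θ^(T₂−T₁) = 1.10 × 1.024^(27.8−13.8)
= 1.10 × 1.024^14.0 = 1.10 × 1.394 = 1.533 d⁻¹.

k_a ≈ 1.53 d⁻¹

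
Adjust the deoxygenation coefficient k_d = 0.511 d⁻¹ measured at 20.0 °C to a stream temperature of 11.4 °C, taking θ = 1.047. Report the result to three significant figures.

k_d(T₂) = k_d(T₁) · θ^(T₂−T₁) = 0.511 × 1.047^(11.4−20.0)
= 0.511 × 1.047^-8.60 = 0.511 × 0.6737 = 0.3443 d⁻¹.

k_d ≈ 0.344 d⁻¹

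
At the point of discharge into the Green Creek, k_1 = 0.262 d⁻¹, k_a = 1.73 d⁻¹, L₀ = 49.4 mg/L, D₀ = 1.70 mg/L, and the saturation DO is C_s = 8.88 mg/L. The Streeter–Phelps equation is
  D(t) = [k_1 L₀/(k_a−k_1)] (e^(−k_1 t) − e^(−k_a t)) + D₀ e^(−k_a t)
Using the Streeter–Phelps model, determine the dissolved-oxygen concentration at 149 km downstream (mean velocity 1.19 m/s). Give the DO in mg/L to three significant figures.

Travel time t = x/v = 149 km / (1.19 m/s) = 149000 m / 1.19 m/s = 125200 s = 1.449 d.
k_1 L₀/(k_a−k_1) = 0.262×49.4/(1.73−0.262) = 12.94/1.468 = 8.817 mg/L.
e^(−k_1 t) = e^(−0.262×1.449) = 0.6841; e^(−k_a t) = e^(−1.73×1.449) = 0.08150.
D = 8.817 × (0.6841 − 0.08150) + 1.70 × 0.08150 = 5.313 + 0.1386 = 5.451 mg/L.
DO = C_s − D = 8.88 − 5.451 = 3.429 mg/L.

DO ≈ 3.43 mg/L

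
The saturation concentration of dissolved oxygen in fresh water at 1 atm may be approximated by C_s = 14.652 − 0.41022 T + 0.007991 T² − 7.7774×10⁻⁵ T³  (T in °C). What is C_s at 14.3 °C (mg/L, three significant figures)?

C_s ≈ 10.2 mg/L

C_s = 14.652 − 0.41022×14.3 + 0.007991×14.3² − 7.7774×10⁻⁵×14.3³ = 10.19 mg/L.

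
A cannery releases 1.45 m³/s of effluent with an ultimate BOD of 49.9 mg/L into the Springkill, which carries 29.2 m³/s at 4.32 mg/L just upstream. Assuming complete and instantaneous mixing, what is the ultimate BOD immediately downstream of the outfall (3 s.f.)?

6.48 mg/L

Flow-weighted mixing: C = (Q_r C_r + Q_w C_w)/(Q_r + Q_w)
= (29.2×4.32 + 1.45×49.9)/(29.2 + 1.45) = 198.5/30.65 = 6.476 mg/L.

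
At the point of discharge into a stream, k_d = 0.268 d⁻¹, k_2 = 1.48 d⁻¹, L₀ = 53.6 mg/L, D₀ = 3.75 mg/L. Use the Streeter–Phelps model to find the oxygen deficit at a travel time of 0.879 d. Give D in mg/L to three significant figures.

D ≈ 7.16 mg/L

k_d L₀/(k_2−k_d) = 0.268×53.6/(1.48−0.268) = 14.36/1.212 = 11.85 mg/L.
e^(−k_d t) = e^(−0.268×0.8790) = 0.7901; e^(−k_2 t) = e^(−1.48×0.8790) = 0.2723.
D = 11.85 × (0.7901 − 0.2723) + 3.75 × 0.2723 = 6.137 + 1.021 = 7.159 mg/L.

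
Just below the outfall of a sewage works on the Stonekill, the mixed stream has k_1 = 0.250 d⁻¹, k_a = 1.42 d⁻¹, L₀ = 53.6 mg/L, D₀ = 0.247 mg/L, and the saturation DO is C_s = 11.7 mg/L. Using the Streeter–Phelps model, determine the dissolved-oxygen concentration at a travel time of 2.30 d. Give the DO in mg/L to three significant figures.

k_1 L₀/(k_a−k_1) = 0.250×53.6/(1.42−0.250) = 13.40/1.170 = 11.45 mg/L.
e^(−k_1 t) = e^(−0.250×2.300) = 0.5627; e^(−k_a t) = e^(−1.42×2.300) = 0.03816.
D = 11.45 × (0.5627 − 0.03816) + 0.247 × 0.03816 = 6.008 + 0.009425 = 6.017 mg/L.
DO = C_s − D = 11.7 − 6.017 = 5.683 mg/L.

DO ≈ 5.68 mg/L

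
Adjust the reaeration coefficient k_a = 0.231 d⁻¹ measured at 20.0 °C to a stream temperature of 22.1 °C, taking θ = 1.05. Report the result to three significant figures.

k_a ≈ 0.256 d⁻¹

k_a(T₂) = k_a(T₁) · θ^(T₂−T₁) = 0.231 × 1.05^(22.1−20.0)
= 0.231 × 1.05^2.10 = 0.231 × 1.108 = 0.2559 d⁻¹.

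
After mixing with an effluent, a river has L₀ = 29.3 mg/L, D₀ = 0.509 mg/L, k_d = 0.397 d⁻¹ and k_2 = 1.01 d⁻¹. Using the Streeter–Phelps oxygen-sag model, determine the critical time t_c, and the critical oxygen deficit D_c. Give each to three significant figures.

t_c ≈ 1.48 d; D_c ≈ 6.40 mg/L

t_c = [1/(k_2−k_d)] ln[(k_2/k_d)(1 − D₀(k_2−k_d)/(k_d L₀))]
= [1/(1.01−0.397)] ln[(1.01/0.397)(1 − 0.509×0.6130/(0.397×29.3))]
= (1/0.6130) ln[2.544 × 0.9732] = 1.631 × ln(2.476) = 1.631 × 0.9066 = 1.479 d.
L(t_c) = L₀ e^(−k_d t_c) = 29.3 × 0.5559 = 16.29 mg/L, and at the critical point k_2 D_c = k_d L, so D_c = (0.397/1.01) × 16.29 = 6.402 mg/L.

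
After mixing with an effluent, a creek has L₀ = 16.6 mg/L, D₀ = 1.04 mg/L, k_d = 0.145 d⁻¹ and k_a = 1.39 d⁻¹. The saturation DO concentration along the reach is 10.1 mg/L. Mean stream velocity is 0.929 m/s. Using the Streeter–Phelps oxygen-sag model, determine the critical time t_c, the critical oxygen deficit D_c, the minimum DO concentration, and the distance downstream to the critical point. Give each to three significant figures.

With k_a/k_d = 9.586 and 1 − D₀(k_a−k_d)/(k_d L₀) = 0.4621,
t_c = ln(9.586 × 0.4621) / (1.39 − 0.145) = ln(4.429) / 1.245 = 1.488/1.245 = 1.195 d.
D_c = (k_d/k_a) L₀ e^(−k_d t_c) = (0.145/1.39) × 16.6 × e^(−0.145×1.195) = 0.1043 × 16.6 × 0.8409 = 1.456 mg/L.
Minimum DO = C_s − D_c = 10.1 − 1.456 = 8.644 mg/L.
x_c = v t_c = 0.929 m/s × 1.195 d × 86400 s/d = 95950 m ≈ 96.0 km.

t_c ≈ 1.20 d; D_c ≈ 1.46 mg/L; min DO ≈ 8.64 mg/L; x_c ≈ 96.0 km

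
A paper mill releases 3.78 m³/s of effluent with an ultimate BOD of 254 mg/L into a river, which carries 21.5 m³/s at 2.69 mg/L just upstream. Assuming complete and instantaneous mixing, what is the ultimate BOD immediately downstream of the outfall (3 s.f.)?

40.3 mg/L

Flow-weighted mixing: C = (Q_r C_r + Q_w C_w)/(Q_r + Q_w)
= (21.5×2.69 + 3.78×254)/(21.5 + 3.78) = 1018/25.28 = 40.27 mg/L.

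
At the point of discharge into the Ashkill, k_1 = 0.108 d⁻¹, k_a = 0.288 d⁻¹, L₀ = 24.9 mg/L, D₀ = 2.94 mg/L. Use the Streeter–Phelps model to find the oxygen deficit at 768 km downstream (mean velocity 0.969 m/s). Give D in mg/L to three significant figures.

D ≈ 4.69 mg/L

Travel time t = x/v = 768 km / (0.969 m/s) = 768000 m / 0.969 m/s = 792600 s = 9.173 d.
k_1 L₀/(k_a−k_1) = 0.108×24.9/(0.288−0.108) = 2.689/0.1800 = 14.94 mg/L.
e^(−k_1 t) = e^(−0.108×9.173) = 0.3713; e^(−k_a t) = e^(−0.288×9.173) = 0.07123.
D = 14.94 × (0.3713 − 0.07123) + 2.94 × 0.07123 = 4.483 + 0.2094 = 4.693 mg/L.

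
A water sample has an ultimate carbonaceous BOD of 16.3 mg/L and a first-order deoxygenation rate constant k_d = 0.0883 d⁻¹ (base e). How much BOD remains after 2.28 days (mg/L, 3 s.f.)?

L ≈ 13.3 mg/L

L_t = L₀ e^(−k_d t) = 16.3 × e^(−0.0883×2.28) = 16.3 × 0.8176 = 13.33 mg/L.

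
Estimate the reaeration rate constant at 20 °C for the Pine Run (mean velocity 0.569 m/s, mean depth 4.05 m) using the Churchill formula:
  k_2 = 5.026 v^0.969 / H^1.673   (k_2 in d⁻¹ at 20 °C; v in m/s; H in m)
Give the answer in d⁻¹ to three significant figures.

k_2 = 5.026 × 0.569^0.969 / 4.05^1.673 = 5.026 × 0.5790 / 10.38 = 0.2803 d⁻¹.

k_2 ≈ 0.280 d⁻¹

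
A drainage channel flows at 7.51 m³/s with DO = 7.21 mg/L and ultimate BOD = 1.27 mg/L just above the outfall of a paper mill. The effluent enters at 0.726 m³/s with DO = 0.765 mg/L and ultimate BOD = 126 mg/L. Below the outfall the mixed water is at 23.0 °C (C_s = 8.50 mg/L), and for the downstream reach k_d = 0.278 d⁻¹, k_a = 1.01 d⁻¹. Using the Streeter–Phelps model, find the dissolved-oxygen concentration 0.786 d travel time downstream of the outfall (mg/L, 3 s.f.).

DO ≈ 6.02 mg/L

Mixed DO = (7.51×7.21 + 0.726×0.765)/(7.51+0.726) = 54.70/8.236 = 6.642 mg/L.
Mixed L₀ = (7.51×1.27 + 0.726×126)/(8.236) = 101.0/8.236 = 12.26 mg/L.
Initial deficit D₀ = C_s − DO₀ = 8.50 − 6.642 = 1.858 mg/L.
D(0.786) = [0.278×12.26/(1.01−0.278)](e^(−0.278×0.786) − e^(−1.01×0.786)) + 1.858 e^(−1.01×0.786)
= 4.658 × (0.8037 − 0.4521) + 1.858 × 0.4521 = 2.478 mg/L.
DO = 8.50 − 2.478 = 6.022 mg/L.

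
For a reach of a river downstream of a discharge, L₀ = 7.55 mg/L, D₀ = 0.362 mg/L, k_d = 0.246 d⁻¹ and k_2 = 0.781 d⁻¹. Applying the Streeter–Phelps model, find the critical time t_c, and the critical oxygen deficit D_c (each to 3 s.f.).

t_c ≈ 1.95 d; D_c ≈ 1.47 mg/L

t_c = [1/(k_2−k_d)] ln[(k_2/k_d)(1 − D₀(k_2−k_d)/(k_d L₀))]
= [1/(0.781−0.246)] ln[(0.781/0.246)(1 − 0.362×0.5350/(0.246×7.55))]
= (1/0.5350) ln[3.175 × 0.8957] = 1.869 × ln(2.844) = 1.869 × 1.045 = 1.953 d.
L(t_c) = L₀ e^(−k_d t_c) = 7.55 × 0.6184 = 4.669 mg/L, and at the critical point k_2 D_c = k_d L, so D_c = (0.246/0.781) × 4.669 = 1.471 mg/L.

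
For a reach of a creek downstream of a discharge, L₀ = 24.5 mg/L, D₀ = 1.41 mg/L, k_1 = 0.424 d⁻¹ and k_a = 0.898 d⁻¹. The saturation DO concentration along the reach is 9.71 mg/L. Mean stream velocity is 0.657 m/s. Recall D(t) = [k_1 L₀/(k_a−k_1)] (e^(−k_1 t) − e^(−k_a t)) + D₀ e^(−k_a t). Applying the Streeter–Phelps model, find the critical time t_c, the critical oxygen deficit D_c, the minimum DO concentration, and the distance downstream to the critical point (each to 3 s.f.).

With k_a/k_1 = 2.118 and 1 − D₀(k_a−k_1)/(k_1 L₀) = 0.9357,
t_c = ln(2.118 × 0.9357) / (0.898 − 0.424) = ln(1.982) / 0.4740 = 0.6839/0.4740 = 1.443 d.
D_c = (k_1/k_a) L₀ e^(−k_1 t_c) = (0.424/0.898) × 24.5 × e^(−0.424×1.443) = 0.4722 × 24.5 × 0.5424 = 6.274 mg/L.
Minimum DO = C_s − D_c = 9.71 − 6.274 = 3.436 mg/L.
x_c = v t_c = 0.657 m/s × 1.443 d × 86400 s/d = 81910 m ≈ 81.9 km.

t_c ≈ 1.44 d; D_c ≈ 6.27 mg/L; min DO ≈ 3.44 mg/L; x_c ≈ 81.9 km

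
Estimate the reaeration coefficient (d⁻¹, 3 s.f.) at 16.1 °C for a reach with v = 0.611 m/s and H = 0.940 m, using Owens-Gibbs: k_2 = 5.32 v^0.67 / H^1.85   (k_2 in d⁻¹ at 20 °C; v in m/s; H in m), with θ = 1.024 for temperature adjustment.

k_2(20) = 5.32 × 0.611^0.67 / 0.940^1.85 = 5.32 × 0.7189 / 0.8918 = 4.288 d⁻¹.
k_2(16.1) = 4.288 × 1.024^(16.1−20) = 4.288 × 0.9117 = 3.909 d⁻¹.

k_2 ≈ 3.91 d⁻¹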